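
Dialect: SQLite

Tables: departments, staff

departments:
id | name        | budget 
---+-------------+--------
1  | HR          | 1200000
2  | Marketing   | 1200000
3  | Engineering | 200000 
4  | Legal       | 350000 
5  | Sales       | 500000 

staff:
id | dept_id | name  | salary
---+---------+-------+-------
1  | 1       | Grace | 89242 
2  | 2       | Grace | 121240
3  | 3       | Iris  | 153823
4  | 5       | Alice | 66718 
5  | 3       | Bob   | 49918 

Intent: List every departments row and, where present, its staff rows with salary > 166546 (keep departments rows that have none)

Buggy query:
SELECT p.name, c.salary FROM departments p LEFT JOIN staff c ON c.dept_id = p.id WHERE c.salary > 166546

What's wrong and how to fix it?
Bug: Filtering c.salary in WHERE discards the NULL rows produced by LEFT JOIN, turning it into an inner join

Fix: Move the right-table condition into the ON clause so unmatched parents are kept

Corrected query:
SELECT p.name, c.salary FROM departments p LEFT JOIN staff c ON c.dept_id = p.id AND c.salary > 166546

Result:
name        | salary
------------+-------
HR          | NULL  
Marketing   | NULL  
Engineering | NULL  
Legal       | NULL  
Sales       | NULL  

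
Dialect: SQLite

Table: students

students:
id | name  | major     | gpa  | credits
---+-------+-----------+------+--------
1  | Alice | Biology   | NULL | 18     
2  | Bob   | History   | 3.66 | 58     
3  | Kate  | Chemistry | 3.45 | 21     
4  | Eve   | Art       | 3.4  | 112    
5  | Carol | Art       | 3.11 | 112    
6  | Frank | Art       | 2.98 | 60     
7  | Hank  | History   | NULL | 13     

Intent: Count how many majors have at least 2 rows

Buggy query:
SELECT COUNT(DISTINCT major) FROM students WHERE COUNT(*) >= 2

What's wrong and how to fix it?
Bug: WHERE filters individual rows, not groups, so a group-level COUNT is invalid there

Fix: Use a subquery that GROUPs and filters with HAVING, then count its rows

Corrected query:
SELECT COUNT(*) FROM (SELECT major FROM students GROUP BY major HAVING COUNT(*) >= 2)

Result:
COUNT(*)
--------
2       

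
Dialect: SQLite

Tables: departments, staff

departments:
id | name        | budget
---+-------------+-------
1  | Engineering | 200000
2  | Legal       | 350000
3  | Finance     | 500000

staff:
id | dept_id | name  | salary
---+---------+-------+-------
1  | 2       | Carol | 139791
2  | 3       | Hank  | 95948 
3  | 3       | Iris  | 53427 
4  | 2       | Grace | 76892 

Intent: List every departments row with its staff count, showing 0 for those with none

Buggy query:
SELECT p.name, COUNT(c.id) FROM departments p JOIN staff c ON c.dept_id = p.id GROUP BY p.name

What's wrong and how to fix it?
Bug: An inner join excludes parents with zero children

Fix: Switch to LEFT JOIN to retain unmatched parent rows

Corrected query:
SELECT p.name, COUNT(c.id) FROM departments p LEFT JOIN staff c ON c.dept_id = p.id GROUP BY p.name

Result:
name        | COUNT(c.id)
------------+------------
Engineering | 0          
Finance     | 2          
Legal       | 2          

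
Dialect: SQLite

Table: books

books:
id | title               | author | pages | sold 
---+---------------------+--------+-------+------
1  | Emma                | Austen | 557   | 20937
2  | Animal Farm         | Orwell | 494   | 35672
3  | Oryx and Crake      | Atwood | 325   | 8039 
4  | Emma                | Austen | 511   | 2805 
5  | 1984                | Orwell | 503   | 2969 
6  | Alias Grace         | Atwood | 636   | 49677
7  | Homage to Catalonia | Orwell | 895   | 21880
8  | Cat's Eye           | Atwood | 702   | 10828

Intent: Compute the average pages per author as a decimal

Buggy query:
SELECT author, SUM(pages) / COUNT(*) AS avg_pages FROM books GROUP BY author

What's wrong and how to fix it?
Bug: Both operands are integers, so '/' performs integer division and truncates

Fix: Cast one side to REAL so the division keeps the fractional part

Corrected query:
SELECT author, SUM(pages) * 1.0 / COUNT(*) AS avg_pages FROM books GROUP BY author

Result:
author | avg_pages 
-------+-----------
Atwood | 554.333333
Austen | 534       
Orwell | 630.666667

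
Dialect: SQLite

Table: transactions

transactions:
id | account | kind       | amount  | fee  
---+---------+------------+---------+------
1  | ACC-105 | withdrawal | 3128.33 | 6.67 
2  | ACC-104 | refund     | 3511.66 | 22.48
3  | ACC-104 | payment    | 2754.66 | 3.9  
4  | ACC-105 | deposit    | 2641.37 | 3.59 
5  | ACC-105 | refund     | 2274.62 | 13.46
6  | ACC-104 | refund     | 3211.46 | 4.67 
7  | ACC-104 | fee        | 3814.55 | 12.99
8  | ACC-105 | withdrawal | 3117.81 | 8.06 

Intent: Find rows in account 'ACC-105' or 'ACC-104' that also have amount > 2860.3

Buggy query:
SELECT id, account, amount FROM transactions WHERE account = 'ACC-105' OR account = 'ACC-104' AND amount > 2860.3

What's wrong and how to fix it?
Bug: AND binds tighter than OR, so this parses as account = 'ACC-105' OR (account = 'ACC-104' AND amount > 2860.3)

Fix: Add parentheses around the OR so the AND applies to both alternatives

Corrected query:
SELECT id, account, amount FROM transactions WHERE (account = 'ACC-105' OR account = 'ACC-104') AND amount > 2860.3

Result:
id | account | amount 
---+---------+--------
1  | ACC-105 | 3128.33
2  | ACC-104 | 3511.66
6  | ACC-104 | 3211.46
7  | ACC-104 | 3814.55
8  | ACC-105 | 3117.81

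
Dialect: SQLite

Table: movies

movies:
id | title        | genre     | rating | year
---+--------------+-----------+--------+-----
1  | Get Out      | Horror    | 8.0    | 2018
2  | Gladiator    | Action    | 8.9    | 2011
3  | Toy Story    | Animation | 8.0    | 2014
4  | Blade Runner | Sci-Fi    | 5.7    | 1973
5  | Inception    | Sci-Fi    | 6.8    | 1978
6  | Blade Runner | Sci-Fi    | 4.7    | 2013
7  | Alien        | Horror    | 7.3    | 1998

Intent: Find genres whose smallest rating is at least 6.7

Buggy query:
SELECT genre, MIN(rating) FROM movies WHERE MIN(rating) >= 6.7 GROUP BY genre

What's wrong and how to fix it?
Bug: MIN() in WHERE is a misuse of aggregate

Fix: Replace WHERE with HAVING after the GROUP BY

Corrected query:
SELECT genre, MIN(rating) FROM movies GROUP BY genre HAVING MIN(rating) >= 6.7

Result:
genre     | MIN(rating)
----------+------------
Action    | 8.9        
Animation | 8          
Horror    | 7.3        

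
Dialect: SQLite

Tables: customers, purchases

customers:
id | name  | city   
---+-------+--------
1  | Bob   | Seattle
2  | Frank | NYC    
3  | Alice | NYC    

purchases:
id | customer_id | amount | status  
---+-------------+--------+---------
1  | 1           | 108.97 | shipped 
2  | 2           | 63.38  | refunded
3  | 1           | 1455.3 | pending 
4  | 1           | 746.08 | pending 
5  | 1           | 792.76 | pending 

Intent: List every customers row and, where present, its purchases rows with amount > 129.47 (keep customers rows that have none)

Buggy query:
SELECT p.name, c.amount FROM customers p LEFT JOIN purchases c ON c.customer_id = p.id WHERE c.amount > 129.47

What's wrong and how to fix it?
Bug: Filtering c.amount in WHERE discards the NULL rows produced by LEFT JOIN, turning it into an inner join

Fix: Move the right-table condition into the ON clause so unmatched parents are kept

Corrected query:
SELECT p.name, c.amount FROM customers p LEFT JOIN purchases c ON c.customer_id = p.id AND c.amount > 129.47

Result:
name  | amount
------+-------
Bob   | 746.08
Bob   | 792.76
Bob   | 1455.3
Frank | NULL  
Alice | NULL  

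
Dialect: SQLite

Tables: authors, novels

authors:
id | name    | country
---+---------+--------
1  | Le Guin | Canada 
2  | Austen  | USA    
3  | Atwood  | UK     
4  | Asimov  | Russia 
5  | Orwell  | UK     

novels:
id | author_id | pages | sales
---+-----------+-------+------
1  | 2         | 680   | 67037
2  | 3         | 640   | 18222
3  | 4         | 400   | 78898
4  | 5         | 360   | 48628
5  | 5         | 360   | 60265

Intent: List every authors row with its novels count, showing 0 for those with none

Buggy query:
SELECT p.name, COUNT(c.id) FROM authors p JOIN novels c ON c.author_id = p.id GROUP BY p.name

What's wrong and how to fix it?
Bug: INNER JOIN drops authors rows that have no matching novels rows

Fix: Switch to LEFT JOIN to retain unmatched parent rows

Corrected query:
SELECT p.name, COUNT(c.id) FROM authors p LEFT JOIN novels c ON c.author_id = p.id GROUP BY p.name

Result:
name    | COUNT(c.id)
--------+------------
Asimov  | 1          
Atwood  | 1          
Austen  | 1          
Le Guin | 0          
Orwell  | 2          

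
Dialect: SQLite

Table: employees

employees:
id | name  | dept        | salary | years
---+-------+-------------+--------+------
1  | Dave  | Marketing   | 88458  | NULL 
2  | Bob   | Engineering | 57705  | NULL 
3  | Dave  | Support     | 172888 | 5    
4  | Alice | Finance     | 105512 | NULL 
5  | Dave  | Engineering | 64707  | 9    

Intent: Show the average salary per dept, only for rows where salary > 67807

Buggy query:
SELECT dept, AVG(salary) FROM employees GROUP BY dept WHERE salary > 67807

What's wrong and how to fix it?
Bug: WHERE cannot follow GROUP BY

Fix: Move the WHERE clause before GROUP BY

Corrected query:
SELECT dept, AVG(salary) FROM employees WHERE salary > 67807 GROUP BY dept

Result:
dept      | AVG(salary)
----------+------------
Finance   | 105512     
Marketing | 88458      
Support   | 172888     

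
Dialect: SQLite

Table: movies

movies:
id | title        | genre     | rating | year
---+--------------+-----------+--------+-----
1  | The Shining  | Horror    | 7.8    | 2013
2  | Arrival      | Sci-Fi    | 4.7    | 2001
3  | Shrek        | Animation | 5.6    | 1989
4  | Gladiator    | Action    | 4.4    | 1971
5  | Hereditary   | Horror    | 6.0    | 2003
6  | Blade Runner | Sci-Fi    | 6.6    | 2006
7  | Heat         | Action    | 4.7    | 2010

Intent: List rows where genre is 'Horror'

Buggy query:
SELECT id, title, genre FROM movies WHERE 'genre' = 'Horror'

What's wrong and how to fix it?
Bug: 'genre' in single quotes is a string literal, not the column; the comparison is literal-vs-literal and never true

Fix: Remove the quotes around the column name (or use double quotes for an identifier)

Corrected query:
SELECT id, title, genre FROM movies WHERE genre = 'Horror'

Result:
id | title       | genre 
---+-------------+-------
1  | The Shining | Horror
5  | Hereditary  | Horror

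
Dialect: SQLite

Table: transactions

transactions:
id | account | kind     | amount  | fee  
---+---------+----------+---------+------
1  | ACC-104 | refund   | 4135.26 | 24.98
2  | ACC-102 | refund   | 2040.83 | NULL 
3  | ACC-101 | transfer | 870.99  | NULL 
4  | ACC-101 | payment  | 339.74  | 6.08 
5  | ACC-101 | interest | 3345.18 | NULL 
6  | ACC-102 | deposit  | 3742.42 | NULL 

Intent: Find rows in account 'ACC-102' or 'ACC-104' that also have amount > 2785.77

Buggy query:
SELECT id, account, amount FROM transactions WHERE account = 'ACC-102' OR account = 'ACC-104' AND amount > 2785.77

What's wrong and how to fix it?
Bug: Without parentheses, AND is evaluated before OR, so the amount filter only applies to the 'ACC-104' branch

Fix: Group the OR with parentheses (or use IN), then AND the threshold

Corrected query:
SELECT id, account, amount FROM transactions WHERE (account = 'ACC-102' OR account = 'ACC-104') AND amount > 2785.77

Result:
id | account | amount 
---+---------+--------
1  | ACC-104 | 4135.26
6  | ACC-102 | 3742.42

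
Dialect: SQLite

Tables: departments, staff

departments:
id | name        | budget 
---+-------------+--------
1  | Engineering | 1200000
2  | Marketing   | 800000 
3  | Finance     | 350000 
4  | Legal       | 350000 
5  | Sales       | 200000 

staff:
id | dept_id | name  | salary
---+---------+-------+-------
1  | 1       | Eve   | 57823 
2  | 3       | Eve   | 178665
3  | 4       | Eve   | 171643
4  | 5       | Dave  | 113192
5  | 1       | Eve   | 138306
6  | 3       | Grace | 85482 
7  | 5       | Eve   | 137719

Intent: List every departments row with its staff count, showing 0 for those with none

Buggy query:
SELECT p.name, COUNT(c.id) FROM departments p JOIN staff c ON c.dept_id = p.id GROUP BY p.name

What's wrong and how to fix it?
Bug: INNER JOIN drops departments rows that have no matching staff rows

Fix: Use LEFT JOIN so parents without children still appear (COUNT(c.id) gives 0)

Corrected query:
SELECT p.name, COUNT(c.id) FROM departments p LEFT JOIN staff c ON c.dept_id = p.id GROUP BY p.name

Result:
name        | COUNT(c.id)
------------+------------
Engineering | 2          
Finance     | 2          
Legal       | 1          
Marketing   | 0          
Sales       | 2          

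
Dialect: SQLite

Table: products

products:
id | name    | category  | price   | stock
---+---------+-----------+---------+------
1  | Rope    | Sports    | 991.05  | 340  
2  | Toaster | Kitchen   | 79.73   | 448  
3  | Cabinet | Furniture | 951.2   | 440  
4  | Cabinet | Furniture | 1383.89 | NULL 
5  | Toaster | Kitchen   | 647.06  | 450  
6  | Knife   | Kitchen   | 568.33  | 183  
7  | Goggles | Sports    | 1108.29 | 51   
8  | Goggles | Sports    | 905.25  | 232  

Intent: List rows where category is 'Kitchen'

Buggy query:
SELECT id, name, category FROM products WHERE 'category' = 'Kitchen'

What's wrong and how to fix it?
Bug: Single quotes denote string literals in SQL; the column name is being compared as a constant string

Fix: Reference the column as category without single quotes

Corrected query:
SELECT id, name, category FROM products WHERE category = 'Kitchen'

Result:
id | name    | category
---+---------+---------
2  | Toaster | Kitchen 
5  | Toaster | Kitchen 
6  | Knife   | Kitchen 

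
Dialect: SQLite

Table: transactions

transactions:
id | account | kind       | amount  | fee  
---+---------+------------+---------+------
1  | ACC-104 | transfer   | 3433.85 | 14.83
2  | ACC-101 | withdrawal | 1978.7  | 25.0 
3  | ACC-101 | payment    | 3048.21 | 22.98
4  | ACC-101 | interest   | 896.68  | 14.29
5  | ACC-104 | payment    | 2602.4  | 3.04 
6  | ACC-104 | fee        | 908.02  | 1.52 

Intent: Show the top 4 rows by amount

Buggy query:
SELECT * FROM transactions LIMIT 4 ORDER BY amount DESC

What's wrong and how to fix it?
Bug: ORDER BY cannot follow LIMIT; LIMIT is the final clause

Fix: Sort with ORDER BY, then apply LIMIT

Corrected query:
SELECT * FROM transactions ORDER BY amount DESC LIMIT 4

Result:
id | account | kind       | amount  | fee  
---+---------+------------+---------+------
1  | ACC-104 | transfer   | 3433.85 | 14.83
3  | ACC-101 | payment    | 3048.21 | 22.98
5  | ACC-104 | payment    | 2602.4  | 3.04 
2  | ACC-101 | withdrawal | 1978.7  | 25   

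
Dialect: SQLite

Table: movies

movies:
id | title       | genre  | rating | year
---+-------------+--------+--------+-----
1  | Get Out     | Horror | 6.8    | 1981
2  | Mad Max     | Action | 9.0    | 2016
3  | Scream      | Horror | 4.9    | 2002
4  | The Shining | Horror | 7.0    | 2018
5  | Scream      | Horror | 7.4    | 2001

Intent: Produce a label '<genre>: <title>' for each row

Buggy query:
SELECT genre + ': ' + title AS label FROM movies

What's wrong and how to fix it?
Bug: '+' is numeric addition; on text columns SQLite converts them to 0 instead of concatenating

Fix: Use the || operator for string concatenation

Corrected query:
SELECT genre || ': ' || title AS label FROM movies

Result:
label              
-------------------
Horror: Get Out    
Action: Mad Max    
Horror: Scream     
Horror: The Shining
Horror: Scream     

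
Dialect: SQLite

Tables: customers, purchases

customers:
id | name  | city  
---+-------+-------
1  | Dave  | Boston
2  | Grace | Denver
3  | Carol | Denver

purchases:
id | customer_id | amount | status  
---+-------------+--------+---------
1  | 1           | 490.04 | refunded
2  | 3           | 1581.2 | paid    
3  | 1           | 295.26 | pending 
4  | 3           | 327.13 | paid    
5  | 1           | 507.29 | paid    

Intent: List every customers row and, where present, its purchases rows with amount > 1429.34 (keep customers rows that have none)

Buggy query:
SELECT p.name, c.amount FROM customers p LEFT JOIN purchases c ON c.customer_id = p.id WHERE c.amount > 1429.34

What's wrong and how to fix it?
Bug: Filtering c.amount in WHERE discards the NULL rows produced by LEFT JOIN, turning it into an inner join

Fix: Put 'c.amount > 1429.34' in the JOIN's ON clause instead of WHERE

Corrected query:
SELECT p.name, c.amount FROM customers p LEFT JOIN purchases c ON c.customer_id = p.id AND c.amount > 1429.34

Result:
name  | amount
------+-------
Dave  | NULL  
Grace | NULL  
Carol | 1581.2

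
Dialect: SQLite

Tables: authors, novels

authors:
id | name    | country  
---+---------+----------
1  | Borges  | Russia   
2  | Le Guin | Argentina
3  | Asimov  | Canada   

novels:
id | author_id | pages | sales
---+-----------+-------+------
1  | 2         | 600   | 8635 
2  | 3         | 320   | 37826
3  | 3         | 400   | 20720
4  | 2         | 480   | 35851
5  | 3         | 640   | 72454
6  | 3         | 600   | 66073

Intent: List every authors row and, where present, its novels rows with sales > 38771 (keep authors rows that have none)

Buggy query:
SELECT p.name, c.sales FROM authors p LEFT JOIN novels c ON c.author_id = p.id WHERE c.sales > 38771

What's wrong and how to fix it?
Bug: Filtering c.sales in WHERE discards the NULL rows produced by LEFT JOIN, turning it into an inner join

Fix: Put 'c.sales > 38771' in the JOIN's ON clause instead of WHERE

Corrected query:
SELECT p.name, c.sales FROM authors p LEFT JOIN novels c ON c.author_id = p.id AND c.sales > 38771

Result:
name    | sales
--------+------
Borges  | NULL 
Le Guin | NULL 
Asimov  | 66073
Asimov  | 72454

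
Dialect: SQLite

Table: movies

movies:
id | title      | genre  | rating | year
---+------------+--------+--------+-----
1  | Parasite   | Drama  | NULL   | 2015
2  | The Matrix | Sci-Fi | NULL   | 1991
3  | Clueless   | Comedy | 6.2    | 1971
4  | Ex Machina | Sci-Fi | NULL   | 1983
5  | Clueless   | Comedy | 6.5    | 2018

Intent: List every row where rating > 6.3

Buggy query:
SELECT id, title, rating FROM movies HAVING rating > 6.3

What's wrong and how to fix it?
Bug: HAVING filters the output of aggregation, but this query has no GROUP BY and no aggregate functions, so SQLite rejects it (HAVING clause on a non-aggregate query); the condition here is per row

Fix: Use WHERE for row-level filtering

Corrected query:
SELECT id, title, rating FROM movies WHERE rating > 6.3

Result:
id | title    | rating
---+----------+-------
5  | Clueless | 6.5   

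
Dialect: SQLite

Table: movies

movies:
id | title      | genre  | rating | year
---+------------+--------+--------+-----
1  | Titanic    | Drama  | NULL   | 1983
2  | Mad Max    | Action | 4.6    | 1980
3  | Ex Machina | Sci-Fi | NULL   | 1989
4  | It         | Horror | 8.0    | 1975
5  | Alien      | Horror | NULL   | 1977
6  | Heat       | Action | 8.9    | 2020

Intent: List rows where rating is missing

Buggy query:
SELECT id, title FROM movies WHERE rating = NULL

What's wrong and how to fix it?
Bug: '= NULL' is always unknown in SQL three-valued logic, so no rows match

Fix: Use IS NULL to test for NULL

Corrected query:
SELECT id, title FROM movies WHERE rating IS NULL

Result:
id | title     
---+-----------
1  | Titanic   
3  | Ex Machina
5  | Alien     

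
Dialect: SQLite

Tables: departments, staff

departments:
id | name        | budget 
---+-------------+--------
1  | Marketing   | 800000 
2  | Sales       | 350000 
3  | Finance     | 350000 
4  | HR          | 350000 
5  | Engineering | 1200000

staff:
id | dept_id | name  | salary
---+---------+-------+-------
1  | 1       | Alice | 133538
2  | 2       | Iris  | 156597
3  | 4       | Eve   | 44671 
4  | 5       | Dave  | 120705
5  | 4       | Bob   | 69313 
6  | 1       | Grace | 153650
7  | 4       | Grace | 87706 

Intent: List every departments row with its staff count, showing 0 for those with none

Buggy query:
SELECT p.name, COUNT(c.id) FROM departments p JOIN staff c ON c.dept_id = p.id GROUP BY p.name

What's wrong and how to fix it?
Bug: An inner join excludes parents with zero children

Fix: Use LEFT JOIN so parents without children still appear (COUNT(c.id) gives 0)

Corrected query:
SELECT p.name, COUNT(c.id) FROM departments p LEFT JOIN staff c ON c.dept_id = p.id GROUP BY p.name

Result:
name        | COUNT(c.id)
------------+------------
Engineering | 1          
Finance     | 0          
HR          | 3          
Marketing   | 2          
Sales       | 1          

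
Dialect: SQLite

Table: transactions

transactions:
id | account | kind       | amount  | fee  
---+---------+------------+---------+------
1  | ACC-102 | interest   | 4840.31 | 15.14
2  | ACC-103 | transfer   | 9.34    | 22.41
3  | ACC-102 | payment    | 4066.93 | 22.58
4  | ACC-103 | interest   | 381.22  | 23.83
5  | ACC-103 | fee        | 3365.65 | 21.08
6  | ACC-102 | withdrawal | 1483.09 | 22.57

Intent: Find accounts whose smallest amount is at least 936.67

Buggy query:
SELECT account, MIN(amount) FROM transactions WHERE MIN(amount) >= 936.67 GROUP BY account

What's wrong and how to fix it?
Bug: MIN() in WHERE is a misuse of aggregate

Fix: Use HAVING for the per-group MIN condition

Corrected query:
SELECT account, MIN(amount) FROM transactions GROUP BY account HAVING MIN(amount) >= 936.67

Result:
account | MIN(amount)
--------+------------
ACC-102 | 1483.09    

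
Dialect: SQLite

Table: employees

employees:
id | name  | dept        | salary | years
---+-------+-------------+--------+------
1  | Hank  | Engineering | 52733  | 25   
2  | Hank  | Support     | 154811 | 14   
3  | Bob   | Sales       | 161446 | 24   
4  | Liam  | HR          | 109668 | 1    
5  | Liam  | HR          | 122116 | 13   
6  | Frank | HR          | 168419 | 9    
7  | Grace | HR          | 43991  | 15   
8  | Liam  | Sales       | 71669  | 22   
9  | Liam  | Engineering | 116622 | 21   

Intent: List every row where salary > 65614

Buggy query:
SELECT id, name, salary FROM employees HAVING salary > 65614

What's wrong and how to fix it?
Bug: HAVING filters the output of aggregation, but this query has no GROUP BY and no aggregate functions, so SQLite rejects it (HAVING clause on a non-aggregate query); the condition here is per row

Fix: Use WHERE for row-level filtering

Corrected query:
SELECT id, name, salary FROM employees WHERE salary > 65614

Result:
id | name  | salary
---+-------+-------
2  | Hank  | 154811
3  | Bob   | 161446
4  | Liam  | 109668
5  | Liam  | 122116
6  | Frank | 168419
8  | Liam  | 71669 
9  | Liam  | 116622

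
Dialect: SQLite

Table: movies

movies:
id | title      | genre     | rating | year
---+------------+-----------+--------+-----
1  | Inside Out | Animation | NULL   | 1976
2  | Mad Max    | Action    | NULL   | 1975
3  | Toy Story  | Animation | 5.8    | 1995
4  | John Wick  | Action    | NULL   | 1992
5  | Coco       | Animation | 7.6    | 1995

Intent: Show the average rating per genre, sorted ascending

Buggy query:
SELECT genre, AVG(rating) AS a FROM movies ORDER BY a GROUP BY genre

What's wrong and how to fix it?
Bug: ORDER BY appears before GROUP BY; SQL clause order requires GROUP BY first

Fix: Reorder: SELECT … FROM … GROUP BY … ORDER BY …

Corrected query:
SELECT genre, AVG(rating) AS a FROM movies GROUP BY genre ORDER BY a

Result:
genre     | a   
----------+-----
Action    | NULL
Animation | 6.7 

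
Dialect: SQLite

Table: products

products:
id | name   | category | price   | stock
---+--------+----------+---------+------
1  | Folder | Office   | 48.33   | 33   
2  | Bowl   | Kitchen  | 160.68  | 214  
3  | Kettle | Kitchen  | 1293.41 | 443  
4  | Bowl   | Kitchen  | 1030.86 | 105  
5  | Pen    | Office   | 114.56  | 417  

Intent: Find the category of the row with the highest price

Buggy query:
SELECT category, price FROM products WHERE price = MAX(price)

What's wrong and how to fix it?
Bug: MAX(price) is an aggregate and cannot be used directly in WHERE

Fix: Use a subquery: WHERE price = (SELECT MAX(price) FROM products)

Corrected query:
SELECT category, price FROM products WHERE price = (SELECT MAX(price) FROM products)

Result:
category | price  
---------+--------
Kitchen  | 1293.41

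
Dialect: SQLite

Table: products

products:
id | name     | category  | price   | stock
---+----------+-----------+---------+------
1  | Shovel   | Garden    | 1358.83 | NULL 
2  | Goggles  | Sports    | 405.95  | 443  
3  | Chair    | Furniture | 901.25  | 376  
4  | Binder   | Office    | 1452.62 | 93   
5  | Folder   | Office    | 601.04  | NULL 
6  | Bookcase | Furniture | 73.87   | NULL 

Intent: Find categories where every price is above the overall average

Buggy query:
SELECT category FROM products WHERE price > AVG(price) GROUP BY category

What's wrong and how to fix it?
Bug: AVG() is an aggregate; it can't sit directly in WHERE

Fix: Compute the overall average in a scalar subquery and compare each group's MIN against it in HAVING

Corrected query:
SELECT category FROM products GROUP BY category HAVING MIN(price) > (SELECT AVG(price) FROM products)

Result:
category
--------
Garden  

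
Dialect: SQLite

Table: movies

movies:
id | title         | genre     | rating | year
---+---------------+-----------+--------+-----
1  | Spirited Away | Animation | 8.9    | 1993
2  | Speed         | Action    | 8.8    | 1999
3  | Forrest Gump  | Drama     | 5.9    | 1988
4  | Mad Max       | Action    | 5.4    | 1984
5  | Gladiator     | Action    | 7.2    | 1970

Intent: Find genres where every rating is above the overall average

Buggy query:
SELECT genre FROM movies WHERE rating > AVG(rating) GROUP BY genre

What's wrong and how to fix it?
Bug: WHERE evaluates per row before aggregation, so AVG() is unavailable

Fix: Use a subquery for AVG and a HAVING MIN(...) filter so the condition holds for every row in the group

Corrected query:
SELECT genre FROM movies GROUP BY genre HAVING MIN(rating) > (SELECT AVG(rating) FROM movies)

Result:
genre    
---------
Animation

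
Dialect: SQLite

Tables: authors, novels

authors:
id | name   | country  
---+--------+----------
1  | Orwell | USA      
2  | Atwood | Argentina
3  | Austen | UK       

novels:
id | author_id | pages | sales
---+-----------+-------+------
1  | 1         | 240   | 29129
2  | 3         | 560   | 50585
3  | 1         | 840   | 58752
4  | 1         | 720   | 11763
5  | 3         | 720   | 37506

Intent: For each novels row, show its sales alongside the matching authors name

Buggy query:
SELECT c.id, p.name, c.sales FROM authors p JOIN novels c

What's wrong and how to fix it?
Bug: JOIN with no ON clause produces a cartesian product; every novels row pairs with every authors row

Fix: Specify the join condition linking the foreign key to the parent id

Corrected query:
SELECT c.id, p.name, c.sales FROM authors p JOIN novels c ON c.author_id = p.id

Result:
id | name   | sales
---+--------+------
1  | Orwell | 29129
2  | Austen | 50585
3  | Orwell | 58752
4  | Orwell | 11763
5  | Austen | 37506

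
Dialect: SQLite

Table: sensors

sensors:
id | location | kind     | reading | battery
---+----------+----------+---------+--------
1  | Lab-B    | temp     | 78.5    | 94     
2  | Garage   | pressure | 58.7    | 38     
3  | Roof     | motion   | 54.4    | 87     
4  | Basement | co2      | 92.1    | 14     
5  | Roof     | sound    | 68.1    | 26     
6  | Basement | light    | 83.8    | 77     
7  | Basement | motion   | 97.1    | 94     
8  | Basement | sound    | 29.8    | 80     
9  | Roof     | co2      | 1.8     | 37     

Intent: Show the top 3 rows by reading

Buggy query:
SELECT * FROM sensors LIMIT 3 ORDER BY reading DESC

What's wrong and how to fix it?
Bug: ORDER BY cannot follow LIMIT; LIMIT is the final clause

Fix: Swap the clauses: ORDER BY first, then LIMIT

Corrected query:
SELECT * FROM sensors ORDER BY reading DESC LIMIT 3

Result:
id | location | kind   | reading | battery
---+----------+--------+---------+--------
7  | Basement | motion | 97.1    | 94     
4  | Basement | co2    | 92.1    | 14     
6  | Basement | light  | 83.8    | 77     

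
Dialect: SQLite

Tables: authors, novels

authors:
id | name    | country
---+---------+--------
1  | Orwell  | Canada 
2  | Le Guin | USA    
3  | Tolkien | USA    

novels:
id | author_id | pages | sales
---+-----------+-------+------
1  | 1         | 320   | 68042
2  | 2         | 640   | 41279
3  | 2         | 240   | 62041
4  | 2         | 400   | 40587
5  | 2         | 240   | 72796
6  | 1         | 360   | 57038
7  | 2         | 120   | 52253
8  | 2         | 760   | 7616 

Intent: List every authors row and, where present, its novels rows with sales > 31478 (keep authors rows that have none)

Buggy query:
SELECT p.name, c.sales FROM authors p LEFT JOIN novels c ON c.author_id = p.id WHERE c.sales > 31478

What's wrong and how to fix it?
Bug: A WHERE condition on the right-hand table after LEFT JOIN drops unmatched parents

Fix: Move the right-table condition into the ON clause so unmatched parents are kept

Corrected query:
SELECT p.name, c.sales FROM authors p LEFT JOIN novels c ON c.author_id = p.id AND c.sales > 31478

Result:
name    | sales
--------+------
Orwell  | 57038
Orwell  | 68042
Le Guin | 40587
Le Guin | 41279
Le Guin | 52253
Le Guin | 62041
Le Guin | 72796
Tolkien | NULL 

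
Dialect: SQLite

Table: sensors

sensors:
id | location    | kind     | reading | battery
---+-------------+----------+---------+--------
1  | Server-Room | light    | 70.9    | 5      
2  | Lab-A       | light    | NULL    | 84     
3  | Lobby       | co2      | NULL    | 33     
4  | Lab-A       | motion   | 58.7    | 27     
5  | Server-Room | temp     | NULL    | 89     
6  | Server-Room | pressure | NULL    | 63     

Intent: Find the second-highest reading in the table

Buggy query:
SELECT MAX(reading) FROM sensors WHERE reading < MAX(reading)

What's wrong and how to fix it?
Bug: The inner MAX is an aggregate inside WHERE, which is not allowed

Fix: Put the inner MAX in a scalar subquery

Corrected query:
SELECT MAX(reading) FROM sensors WHERE reading < (SELECT MAX(reading) FROM sensors)

Result:
MAX(reading)
------------
58.7        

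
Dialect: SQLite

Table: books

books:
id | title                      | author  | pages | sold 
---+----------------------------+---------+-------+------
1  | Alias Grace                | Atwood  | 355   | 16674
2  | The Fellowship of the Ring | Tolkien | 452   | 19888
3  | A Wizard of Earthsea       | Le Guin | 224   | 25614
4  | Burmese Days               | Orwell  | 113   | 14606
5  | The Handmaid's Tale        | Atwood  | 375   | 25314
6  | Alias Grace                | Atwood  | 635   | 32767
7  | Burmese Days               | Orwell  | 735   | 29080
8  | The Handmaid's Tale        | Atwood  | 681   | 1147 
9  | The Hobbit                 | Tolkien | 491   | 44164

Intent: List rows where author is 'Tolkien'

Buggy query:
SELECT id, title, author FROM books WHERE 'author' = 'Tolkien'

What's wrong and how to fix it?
Bug: Single quotes denote string literals in SQL; the column name is being compared as a constant string

Fix: Remove the quotes around the column name (or use double quotes for an identifier)

Corrected query:
SELECT id, title, author FROM books WHERE author = 'Tolkien'

Result:
id | title                      | author 
---+----------------------------+--------
2  | The Fellowship of the Ring | Tolkien
9  | The Hobbit                 | Tolkien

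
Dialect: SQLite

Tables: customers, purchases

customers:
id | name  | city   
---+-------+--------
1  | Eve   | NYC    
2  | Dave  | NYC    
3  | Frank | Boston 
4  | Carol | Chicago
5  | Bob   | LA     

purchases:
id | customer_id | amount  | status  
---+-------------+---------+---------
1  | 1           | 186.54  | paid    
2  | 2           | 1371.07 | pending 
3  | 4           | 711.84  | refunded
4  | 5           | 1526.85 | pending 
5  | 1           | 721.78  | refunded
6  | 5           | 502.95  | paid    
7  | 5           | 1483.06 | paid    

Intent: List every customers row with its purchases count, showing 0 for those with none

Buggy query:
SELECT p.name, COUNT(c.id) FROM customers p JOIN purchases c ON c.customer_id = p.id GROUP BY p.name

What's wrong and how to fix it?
Bug: INNER JOIN drops customers rows that have no matching purchases rows

Fix: Use LEFT JOIN so parents without children still appear (COUNT(c.id) gives 0)

Corrected query:
SELECT p.name, COUNT(c.id) FROM customers p LEFT JOIN purchases c ON c.customer_id = p.id GROUP BY p.name

Result:
name  | COUNT(c.id)
------+------------
Bob   | 3          
Carol | 1          
Dave  | 1          
Eve   | 2          
Frank | 0          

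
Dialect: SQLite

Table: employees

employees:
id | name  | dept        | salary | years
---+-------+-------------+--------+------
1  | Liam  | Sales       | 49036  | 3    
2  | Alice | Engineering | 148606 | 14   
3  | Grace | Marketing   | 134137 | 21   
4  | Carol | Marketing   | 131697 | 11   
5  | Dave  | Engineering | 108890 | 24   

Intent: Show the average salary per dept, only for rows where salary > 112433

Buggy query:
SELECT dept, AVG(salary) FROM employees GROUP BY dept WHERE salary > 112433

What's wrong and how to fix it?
Bug: Row-level WHERE must come before GROUP BY in the clause order

Fix: Move the WHERE clause before GROUP BY

Corrected query:
SELECT dept, AVG(salary) FROM employees WHERE salary > 112433 GROUP BY dept

Result:
dept        | AVG(salary)
------------+------------
Engineering | 148606     
Marketing   | 132917     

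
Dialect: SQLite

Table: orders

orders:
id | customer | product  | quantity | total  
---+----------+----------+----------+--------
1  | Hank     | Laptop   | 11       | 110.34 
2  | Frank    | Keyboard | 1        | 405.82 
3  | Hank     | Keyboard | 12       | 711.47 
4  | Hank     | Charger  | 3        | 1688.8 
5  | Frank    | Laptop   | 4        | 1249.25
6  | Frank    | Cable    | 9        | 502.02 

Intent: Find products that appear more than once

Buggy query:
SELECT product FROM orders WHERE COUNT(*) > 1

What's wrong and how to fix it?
Bug: WHERE can't reference COUNT(*); aggregates are computed after WHERE

Fix: Group first, then use HAVING for the count condition

Corrected query:
SELECT product FROM orders GROUP BY product HAVING COUNT(*) > 1

Result:
product 
--------
Keyboard
Laptop  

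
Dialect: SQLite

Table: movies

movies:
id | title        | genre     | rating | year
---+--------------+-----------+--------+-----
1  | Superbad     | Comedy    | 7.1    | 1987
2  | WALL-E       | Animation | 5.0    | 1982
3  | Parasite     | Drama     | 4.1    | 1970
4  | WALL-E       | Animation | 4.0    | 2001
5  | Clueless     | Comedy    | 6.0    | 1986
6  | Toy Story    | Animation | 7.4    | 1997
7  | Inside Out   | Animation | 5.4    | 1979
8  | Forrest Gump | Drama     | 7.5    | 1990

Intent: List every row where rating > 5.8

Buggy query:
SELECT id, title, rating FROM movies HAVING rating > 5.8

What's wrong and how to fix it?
Bug: HAVING filters the output of aggregation, but this query has no GROUP BY and no aggregate functions, so SQLite rejects it (HAVING clause on a non-aggregate query); the condition here is per row

Fix: Replace HAVING with WHERE since the condition applies to individual rows

Corrected query:
SELECT id, title, rating FROM movies WHERE rating > 5.8

Result:
id | title        | rating
---+--------------+-------
1  | Superbad     | 7.1   
5  | Clueless     | 6     
6  | Toy Story    | 7.4   
8  | Forrest Gump | 7.5   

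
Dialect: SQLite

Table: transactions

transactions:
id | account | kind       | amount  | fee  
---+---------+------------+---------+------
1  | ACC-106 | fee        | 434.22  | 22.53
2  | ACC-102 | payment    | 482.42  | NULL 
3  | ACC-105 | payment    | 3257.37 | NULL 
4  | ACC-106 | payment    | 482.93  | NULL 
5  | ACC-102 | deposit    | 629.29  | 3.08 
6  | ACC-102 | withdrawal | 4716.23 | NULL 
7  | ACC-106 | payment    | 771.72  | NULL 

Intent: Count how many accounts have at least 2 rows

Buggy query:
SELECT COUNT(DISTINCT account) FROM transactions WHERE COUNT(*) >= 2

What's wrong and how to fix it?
Bug: COUNT(*) cannot appear in WHERE; the per-group count doesn't exist yet

Fix: Use a subquery that GROUPs and filters with HAVING, then count its rows

Corrected query:
SELECT COUNT(*) FROM (SELECT account FROM transactions GROUP BY account HAVING COUNT(*) >= 2)

Result:
COUNT(*)
--------
2       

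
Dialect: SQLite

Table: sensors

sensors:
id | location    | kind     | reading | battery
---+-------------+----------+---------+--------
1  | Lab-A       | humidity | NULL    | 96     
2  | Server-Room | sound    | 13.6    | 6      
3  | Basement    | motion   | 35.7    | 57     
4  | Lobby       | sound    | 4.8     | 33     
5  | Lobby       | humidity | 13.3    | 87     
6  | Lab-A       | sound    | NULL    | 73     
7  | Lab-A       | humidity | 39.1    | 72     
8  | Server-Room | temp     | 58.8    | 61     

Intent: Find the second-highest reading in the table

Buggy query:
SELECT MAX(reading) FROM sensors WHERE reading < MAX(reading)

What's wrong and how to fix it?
Bug: The inner MAX is an aggregate inside WHERE, which is not allowed

Fix: Put the inner MAX in a scalar subquery

Corrected query:
SELECT MAX(reading) FROM sensors WHERE reading < (SELECT MAX(reading) FROM sensors)

Result:
MAX(reading)
------------
39.1        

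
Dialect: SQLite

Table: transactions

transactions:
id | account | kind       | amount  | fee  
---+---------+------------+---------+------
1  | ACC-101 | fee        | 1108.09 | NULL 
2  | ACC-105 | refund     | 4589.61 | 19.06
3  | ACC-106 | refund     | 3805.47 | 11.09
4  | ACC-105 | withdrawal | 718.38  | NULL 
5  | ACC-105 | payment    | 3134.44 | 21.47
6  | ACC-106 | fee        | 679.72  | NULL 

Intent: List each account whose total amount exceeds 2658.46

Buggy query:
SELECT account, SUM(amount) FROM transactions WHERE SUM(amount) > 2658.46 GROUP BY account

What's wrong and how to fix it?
Bug: Aggregate functions cannot appear in a WHERE clause

Fix: Move the aggregate condition to a HAVING clause

Corrected query:
SELECT account, SUM(amount) FROM transactions GROUP BY account HAVING SUM(amount) > 2658.46

Result:
account | SUM(amount)
--------+------------
ACC-105 | 8442.43    
ACC-106 | 4485.19    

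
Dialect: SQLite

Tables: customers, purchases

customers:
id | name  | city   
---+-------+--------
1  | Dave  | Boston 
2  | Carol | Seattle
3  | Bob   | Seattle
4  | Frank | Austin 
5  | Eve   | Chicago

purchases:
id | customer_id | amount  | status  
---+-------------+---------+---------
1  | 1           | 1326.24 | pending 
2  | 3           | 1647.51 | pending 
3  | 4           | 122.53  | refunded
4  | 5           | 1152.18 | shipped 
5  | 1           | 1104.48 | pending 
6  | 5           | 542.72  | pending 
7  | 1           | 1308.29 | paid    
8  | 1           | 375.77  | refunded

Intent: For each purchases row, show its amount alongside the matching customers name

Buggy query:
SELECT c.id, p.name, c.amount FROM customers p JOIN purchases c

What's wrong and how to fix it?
Bug: Missing join condition: each purchases row is matched to all customers rows instead of just its own

Fix: Add ON c.customer_id = p.id to the JOIN

Corrected query:
SELECT c.id, p.name, c.amount FROM customers p JOIN purchases c ON c.customer_id = p.id

Result:
id | name  | amount 
---+-------+--------
1  | Dave  | 1326.24
2  | Bob   | 1647.51
3  | Frank | 122.53 
4  | Eve   | 1152.18
5  | Dave  | 1104.48
6  | Eve   | 542.72 
7  | Dave  | 1308.29
8  | Dave  | 375.77 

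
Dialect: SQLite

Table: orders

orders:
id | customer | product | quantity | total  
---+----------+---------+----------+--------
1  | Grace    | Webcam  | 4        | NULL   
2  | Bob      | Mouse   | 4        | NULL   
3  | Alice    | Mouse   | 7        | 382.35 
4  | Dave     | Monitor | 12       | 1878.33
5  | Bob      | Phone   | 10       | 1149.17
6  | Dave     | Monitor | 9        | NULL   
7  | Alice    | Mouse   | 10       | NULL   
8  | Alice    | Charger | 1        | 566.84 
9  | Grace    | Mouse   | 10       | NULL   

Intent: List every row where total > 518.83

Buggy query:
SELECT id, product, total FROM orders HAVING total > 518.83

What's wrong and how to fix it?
Bug: HAVING filters the output of aggregation, but this query has no GROUP BY and no aggregate functions, so SQLite rejects it (HAVING clause on a non-aggregate query); the condition here is per row

Fix: Replace HAVING with WHERE since the condition applies to individual rows

Corrected query:
SELECT id, product, total FROM orders WHERE total > 518.83

Result:
id | product | total  
---+---------+--------
4  | Monitor | 1878.33
5  | Phone   | 1149.17
8  | Charger | 566.84 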